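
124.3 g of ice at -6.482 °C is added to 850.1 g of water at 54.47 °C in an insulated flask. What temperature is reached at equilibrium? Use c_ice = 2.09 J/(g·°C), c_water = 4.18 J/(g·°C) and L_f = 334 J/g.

T_f ≈ 36.9 °C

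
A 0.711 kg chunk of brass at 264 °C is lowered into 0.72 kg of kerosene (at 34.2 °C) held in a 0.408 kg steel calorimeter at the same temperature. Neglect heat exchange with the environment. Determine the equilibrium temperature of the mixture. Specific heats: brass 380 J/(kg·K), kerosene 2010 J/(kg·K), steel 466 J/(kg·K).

T_f ≈ 66.7 °C

Setting the total heat transfer to zero:
0.711×380×(T − 264) + 0.72×2010×(T − 34.2) + 0.408×466×(T − 34.2) = 0
270.18(T − 264) + 1447.2(T − 34.2) + 190.13(T − 34.2) = 0
1907.5 T = 127324
T = 127324 / 1907.5 = 66.7 °C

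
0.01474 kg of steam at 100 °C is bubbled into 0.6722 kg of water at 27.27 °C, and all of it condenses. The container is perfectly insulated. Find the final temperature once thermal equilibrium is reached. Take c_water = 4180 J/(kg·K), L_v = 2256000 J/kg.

T_f ≈ 40.4 °C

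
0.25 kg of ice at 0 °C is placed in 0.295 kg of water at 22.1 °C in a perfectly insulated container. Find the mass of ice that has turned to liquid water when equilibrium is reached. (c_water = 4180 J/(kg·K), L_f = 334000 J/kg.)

m_melted ≈ 0.0816 kg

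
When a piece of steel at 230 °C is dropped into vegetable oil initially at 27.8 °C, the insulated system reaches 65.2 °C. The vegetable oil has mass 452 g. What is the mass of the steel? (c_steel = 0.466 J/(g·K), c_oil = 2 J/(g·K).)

Heat lost by the steel = heat gained by the oil:
m×0.466×(230 − 65.2) = 452×2×(65.2 − 27.8)
76.8 m = 33810  ⇒  m ≈ 440.2 g

m ≈ 440 g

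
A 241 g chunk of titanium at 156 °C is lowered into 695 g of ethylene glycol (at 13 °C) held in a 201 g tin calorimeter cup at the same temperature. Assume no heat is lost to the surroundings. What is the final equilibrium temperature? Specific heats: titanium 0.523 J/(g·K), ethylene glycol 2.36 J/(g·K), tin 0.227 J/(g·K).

T_f ≈ 22.9 °C

Heat gained plus heat lost sum to zero:
241×0.523×(T − 156) + 695×2.36×(T − 13) + 201×0.227×(T − 13) = 0
126.04(T − 156) + 1640.2(T − 13) + 45.63(T − 13) = 0
(126.04 + 1640.2 + 45.63) T = 126.04×156 + 1640.2×13 + 45.63×13
T = 41578/1811.9 ≈ 22.95 °C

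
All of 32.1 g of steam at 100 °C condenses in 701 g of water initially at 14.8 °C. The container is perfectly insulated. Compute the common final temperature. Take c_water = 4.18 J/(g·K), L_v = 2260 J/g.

T_f ≈ 42.2 °C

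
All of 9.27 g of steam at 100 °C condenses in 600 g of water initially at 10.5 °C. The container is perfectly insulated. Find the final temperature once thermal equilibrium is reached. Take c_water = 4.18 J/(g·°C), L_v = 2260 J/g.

Let T be the final temperature. ΣQ_i = 0:
condense steam: −9.27·2260 = −20950; condensate cools 100→T: 9.27·4.18·(T − 100) = 38.75(T − 100); original water: 2508(T − 10.5)
2546.7 T = 20950 + 3874.9 + 26334 = 51159
T ≈ 20.09 °C — below 100 °C, confirming all the steam condensed.

T_f ≈ 20.1 °C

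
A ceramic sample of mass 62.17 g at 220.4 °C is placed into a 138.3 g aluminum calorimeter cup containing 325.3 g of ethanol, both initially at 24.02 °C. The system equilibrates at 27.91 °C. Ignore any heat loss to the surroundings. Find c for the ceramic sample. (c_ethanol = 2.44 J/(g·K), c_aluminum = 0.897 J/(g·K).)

c ≈ 0.298 J/(g·K)

Net heat exchanged in the isolated system is zero:
62.17×c×(27.91 − 220.4) + 325.3×2.44×(27.91 − 24.02) + 138.3×0.897×(27.91 − 24.02) = 0
-11967 c = -3570.2
c = -3570.2/-11967 ≈ 0.2983 J/(g·K)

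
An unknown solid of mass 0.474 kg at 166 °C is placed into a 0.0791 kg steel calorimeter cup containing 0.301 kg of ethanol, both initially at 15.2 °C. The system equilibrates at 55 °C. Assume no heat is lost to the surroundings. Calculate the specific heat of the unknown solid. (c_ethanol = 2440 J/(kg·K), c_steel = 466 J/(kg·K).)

c ≈ 583 J/(kg·K)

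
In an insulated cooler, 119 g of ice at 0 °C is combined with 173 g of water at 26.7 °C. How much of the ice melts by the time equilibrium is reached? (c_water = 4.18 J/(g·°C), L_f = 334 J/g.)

Cooling the water to 0 °C releases 173×4.18×26.7 = 19308 J.
To melt every bit of ice: 119×334 = 39746 J.
Since 19308 < 39746 J, not all the ice melts; equilibrium is at 0 °C.
Mass melted = 19308/334 ≈ 57.81 g.

m_melted ≈ 57.8 g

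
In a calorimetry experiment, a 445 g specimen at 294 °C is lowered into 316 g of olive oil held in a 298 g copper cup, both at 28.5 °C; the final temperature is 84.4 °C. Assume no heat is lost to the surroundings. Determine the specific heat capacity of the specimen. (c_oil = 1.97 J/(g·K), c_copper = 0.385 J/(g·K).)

c ≈ 0.442 J/(g·K)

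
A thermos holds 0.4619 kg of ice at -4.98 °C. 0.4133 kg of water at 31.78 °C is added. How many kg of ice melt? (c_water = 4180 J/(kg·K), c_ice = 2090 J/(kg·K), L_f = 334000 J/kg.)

m_melted ≈ 0.15 kg

Heat available from the water dropping to 0 °C: 0.4133×4180×31.78 = 54903 J.
Of that, 0.4619×2090×4.98 = 4807.5 J goes to bring the ice to 0 °C, leaving 50095 J.
Fully melting the ice requires m_ice L_f = 0.4619×334000 = 154275 J.
That's not enough to melt it all — equilibrium is at 0 °C with ice remaining.
m_melt = 50095 / L_f = 0.15 kg.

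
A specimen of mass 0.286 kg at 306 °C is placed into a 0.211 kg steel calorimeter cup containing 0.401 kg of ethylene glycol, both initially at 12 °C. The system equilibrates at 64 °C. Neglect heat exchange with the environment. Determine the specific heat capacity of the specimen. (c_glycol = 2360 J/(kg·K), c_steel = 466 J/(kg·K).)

c ≈ 785 J/(kg·K)

Energy conservation, ΣQ = 0:
0.286·c·(64 − 306) + 0.401·2360·(64 − 12) + 0.211·466·(64 − 12) = 0
-69.21 c = -54324
c = -54324/-69.21 ≈ 784.9 J/(kg·K)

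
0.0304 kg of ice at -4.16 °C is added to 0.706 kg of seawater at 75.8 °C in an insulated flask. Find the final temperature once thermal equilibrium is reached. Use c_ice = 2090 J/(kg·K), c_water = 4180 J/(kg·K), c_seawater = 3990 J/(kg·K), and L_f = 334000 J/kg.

T_f ≈ 69.0 °C

Let T be the final temperature. ΣQ_i = 0:
ice -4.16→0 °C: 0.0304·2090·4.16 = 264.31
  fusion: m_ice L_f = 0.0304·334000 = 10154
  meltwater 0→T: 0.0304·4180·T = 127.07 T
  seawater: 2816.9(T − 75.8)
2944 T = 213524 − 10418 = 203106
T ≈ 68.99 °C (positive, so assuming full melt was valid).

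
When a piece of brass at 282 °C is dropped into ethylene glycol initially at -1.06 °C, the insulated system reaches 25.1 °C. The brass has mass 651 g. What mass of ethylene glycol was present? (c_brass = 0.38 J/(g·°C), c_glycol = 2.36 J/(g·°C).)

m ≈ 1030 g

Conservation of energy gives ΣQ = 0:
651·0.38·(25.1 − 282) + m·2.36·(25.1 − (-1.06)) = 0
61.74 m = 63552
m = 63552/61.74 ≈ 1029 g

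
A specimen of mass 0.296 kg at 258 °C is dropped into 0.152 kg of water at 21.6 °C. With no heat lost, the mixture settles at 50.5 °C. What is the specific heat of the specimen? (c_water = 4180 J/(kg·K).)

Heat gained plus heat lost sum to zero:
0.296·c·(50.5 − 258) + 0.152·4180·(50.5 − 21.6) = 0
-61.42 c = -18362
c = -18362/-61.42 ≈ 299 J/(kg·K)

c ≈ 299 J/(kg·K)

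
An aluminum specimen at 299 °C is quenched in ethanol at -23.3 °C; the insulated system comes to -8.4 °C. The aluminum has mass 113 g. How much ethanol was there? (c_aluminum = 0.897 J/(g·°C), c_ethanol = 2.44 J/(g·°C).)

Energy conservation, ΣQ = 0:
113×0.897×(-8.4 − 299) + m×2.44×(-8.4 − (-23.3)) = 0
36.36 m = 31158
m = 31158/36.36 ≈ 857 g

m ≈ 857 g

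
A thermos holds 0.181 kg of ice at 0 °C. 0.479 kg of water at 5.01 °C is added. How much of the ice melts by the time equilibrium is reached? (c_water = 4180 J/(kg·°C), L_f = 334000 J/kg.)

Water can give up m c ΔT = 0.479×4180×5.01 = 10031 J before reaching 0 °C.
Fully melting the ice requires m_ice L_f = 0.181×334000 = 60454 J.
10031 J < 60454 J, so only part of the ice melts and the system sits at 0 °C.
m_melted×334000 = 10031  ⇒  m_melted ≈ 0.03003 kg.

m_melted ≈ 0.03 kg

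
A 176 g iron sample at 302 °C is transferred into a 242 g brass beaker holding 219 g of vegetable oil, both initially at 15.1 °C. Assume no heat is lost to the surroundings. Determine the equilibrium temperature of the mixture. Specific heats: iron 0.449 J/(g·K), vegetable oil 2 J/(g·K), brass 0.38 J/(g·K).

Setting the total heat transfer to zero:
176*0.449*(T − 302) + 219*2*(T − 15.1) + 242*0.38*(T − 15.1) = 0
(79.02 + 438 + 91.96) T = 79.02*302 + 438*15.1 + 91.96*15.1
T ≈ 52.33 °C

T_f ≈ 52.3 °C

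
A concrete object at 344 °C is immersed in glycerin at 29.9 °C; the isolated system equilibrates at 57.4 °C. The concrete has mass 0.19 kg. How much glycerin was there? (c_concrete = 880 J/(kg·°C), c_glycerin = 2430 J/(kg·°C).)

Heat lost by the concrete = heat gained by the glycerin:
0.19×880×(344 − 57.4) = m×2430×(57.4 − 29.9)
66825 m = 47920  ⇒  m ≈ 0.7171 kg

m ≈ 0.717 kg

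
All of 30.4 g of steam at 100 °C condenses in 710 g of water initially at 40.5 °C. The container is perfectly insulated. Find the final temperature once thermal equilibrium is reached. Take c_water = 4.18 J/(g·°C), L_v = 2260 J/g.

T_f ≈ 65.1 °C

Sum of m c ΔT and latent-heat terms is zero:
condense steam: −30.4·2260 = −68704; condensate cools 100→T: 30.4·4.18·(T − 100) = 127.07(T − 100); original water: 2967.8(T − 40.5)
3094.9 T = 68704 + 12707 + 120196 = 201607
T ≈ 65.14 °C, under the boiling point, so the assumption holds.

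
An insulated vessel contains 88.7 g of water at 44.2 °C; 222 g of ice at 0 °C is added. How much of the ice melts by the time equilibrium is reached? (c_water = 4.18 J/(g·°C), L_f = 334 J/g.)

m_melted ≈ 49.1 g

Heat available from the water dropping to 0 °C: 88.7×4.18×44.2 = 16388 J.
To melt every bit of ice: 222×334 = 74148 J.
That's not enough to melt it all — equilibrium is at 0 °C with ice remaining.
Mass melted = 16388/334 ≈ 49.07 g.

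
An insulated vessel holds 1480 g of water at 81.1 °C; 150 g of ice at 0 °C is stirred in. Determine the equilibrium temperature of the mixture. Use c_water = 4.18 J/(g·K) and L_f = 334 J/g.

Conservation of energy gives ΣQ = 0:
melt ice: 150×334 = 50100; warm the meltwater: 627 T; water cools: 1480×4.18×(T − 81.1) = 6186.4(T − 81.1)
6813.4 T = 501717 − 50100 = 451617
T ≈ 66.28 °C (positive, so assuming full melt was valid).

T_f ≈ 66.3 °C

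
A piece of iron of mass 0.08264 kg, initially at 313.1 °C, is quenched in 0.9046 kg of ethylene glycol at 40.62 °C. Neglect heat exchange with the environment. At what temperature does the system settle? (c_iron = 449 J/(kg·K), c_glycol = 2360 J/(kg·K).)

With ΣQ=0 the equilibrium temperature is the m·c-weighted mean:
T_f = (37.11*313.1 + 2134.9*40.62) / (37.11 + 2134.9)
    = 98336 / 2172 ≈ 45.27 °C

T_f ≈ 45.3 °C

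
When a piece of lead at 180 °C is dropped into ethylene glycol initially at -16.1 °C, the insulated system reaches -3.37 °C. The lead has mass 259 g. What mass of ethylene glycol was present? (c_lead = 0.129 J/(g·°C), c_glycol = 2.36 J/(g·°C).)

m ≈ 204 g

Heat gained plus heat lost sum to zero:
259×0.129×(-3.37 − 180) + m×2.36×(-3.37 − (-16.1)) = 0
30.04 m = 6126.6
m = 6126.6/30.04 ≈ 203.9 g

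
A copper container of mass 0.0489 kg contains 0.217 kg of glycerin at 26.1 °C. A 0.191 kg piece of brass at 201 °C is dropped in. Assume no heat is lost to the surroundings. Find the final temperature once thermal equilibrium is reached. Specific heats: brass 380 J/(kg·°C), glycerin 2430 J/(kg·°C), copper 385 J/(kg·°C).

T_f is the heat-capacity-weighted average of the initial temperatures:
T_f = (72.58·201 + 527.31·26.1 + 18.83·26.1) / (72.58 + 527.31 + 18.83)
    = 28843 / 618.72 ≈ 46.62 °C

T_f ≈ 46.6 °C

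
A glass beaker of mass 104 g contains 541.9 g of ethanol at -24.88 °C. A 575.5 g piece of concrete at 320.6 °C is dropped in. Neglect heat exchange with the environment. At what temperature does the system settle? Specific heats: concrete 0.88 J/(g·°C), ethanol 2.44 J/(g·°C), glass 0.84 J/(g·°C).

T_f is the heat-capacity-weighted average of the initial temperatures:
T_f = (506.44·320.6 + 1322.2·(-24.88) + 87.36·(-24.88)) / (506.44 + 1322.2 + 87.36)
    = 127294 / 1916 ≈ 66.44 °C

T_f ≈ 66.4 °C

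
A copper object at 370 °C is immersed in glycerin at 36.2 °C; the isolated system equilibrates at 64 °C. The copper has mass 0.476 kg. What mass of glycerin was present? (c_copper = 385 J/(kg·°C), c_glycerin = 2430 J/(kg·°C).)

m ≈ 0.83 kg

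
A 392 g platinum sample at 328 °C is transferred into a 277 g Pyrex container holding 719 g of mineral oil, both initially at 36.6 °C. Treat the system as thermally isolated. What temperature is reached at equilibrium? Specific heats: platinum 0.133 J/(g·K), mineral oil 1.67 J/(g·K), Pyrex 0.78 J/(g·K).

T_f ≈ 46.9 °C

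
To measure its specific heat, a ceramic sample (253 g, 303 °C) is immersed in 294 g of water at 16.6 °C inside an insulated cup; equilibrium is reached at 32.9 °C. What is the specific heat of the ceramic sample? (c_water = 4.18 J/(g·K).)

c ≈ 0.293 J/(g·K)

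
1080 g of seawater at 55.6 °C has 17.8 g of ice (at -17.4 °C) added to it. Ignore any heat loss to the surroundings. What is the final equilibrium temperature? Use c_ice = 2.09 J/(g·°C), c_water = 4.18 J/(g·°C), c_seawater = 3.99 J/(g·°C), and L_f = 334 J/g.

T_f ≈ 53.2 °C

Conservation of energy gives ΣQ = 0:
ice -17.4→0 °C: 17.8×2.09×17.4 = 647.31; fusion: m_ice L_f = 17.8×334 = 5945.2; warm the meltwater: 74.4 T; seawater: 4309.2(T − 55.6)
4383.6 T = 239592 − 6592.5 = 232999
T ≈ 53.15 °C. Since T > 0 °C, the all-ice-melts assumption holds.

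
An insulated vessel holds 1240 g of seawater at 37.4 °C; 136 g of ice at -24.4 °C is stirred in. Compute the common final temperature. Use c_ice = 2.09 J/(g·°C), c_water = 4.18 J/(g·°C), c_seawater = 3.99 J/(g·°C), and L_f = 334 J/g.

Energy conservation, ΣQ = 0:
ice -24.4→0 °C: 136×2.09×24.4 = 6935.5
  latent heat to melt: 136×334 = 45424
  warm the meltwater: 568.48 T
  seawater: 4947.6(T − 37.4)
5516.1 T = 185040 − 52359 = 132681
T ≈ 24.05 °C. Since T > 0 °C, the all-ice-melts assumption holds.

T_f ≈ 24.1 °C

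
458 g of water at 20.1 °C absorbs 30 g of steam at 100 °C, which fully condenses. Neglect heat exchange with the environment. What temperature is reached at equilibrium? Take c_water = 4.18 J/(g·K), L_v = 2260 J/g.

T_f ≈ 58.2 °C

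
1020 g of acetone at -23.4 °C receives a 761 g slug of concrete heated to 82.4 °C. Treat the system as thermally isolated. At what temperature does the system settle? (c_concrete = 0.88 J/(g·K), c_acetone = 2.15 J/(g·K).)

T_f ≈ 1.4 °C

Energy conservation, ΣQ = 0:
761×0.88×(T − 82.4) + 1020×2.15×(T − (-23.4)) = 0
669.68(T − 82.4) + 2193(T − (-23.4)) = 0
2862.7 T = 3865.4
T = 3865.4/2862.7 ≈ 1.35 °C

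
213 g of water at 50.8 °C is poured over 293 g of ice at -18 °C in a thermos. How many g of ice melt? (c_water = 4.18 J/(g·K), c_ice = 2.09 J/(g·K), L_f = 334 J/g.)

Heat available from the water dropping to 0 °C: 213×4.18×50.8 = 45229 J.
Of that, 293×2.09×18 = 11023 J goes to bring the ice to 0 °C, leaving 34207 J.
Melting all 293 g of ice would need 293×334 = 97862 J.
That's not enough to melt it all — equilibrium is at 0 °C with ice remaining.
m_melted×334 = 34207  ⇒  m_melted ≈ 102.4 g.

m_melted ≈ 102 g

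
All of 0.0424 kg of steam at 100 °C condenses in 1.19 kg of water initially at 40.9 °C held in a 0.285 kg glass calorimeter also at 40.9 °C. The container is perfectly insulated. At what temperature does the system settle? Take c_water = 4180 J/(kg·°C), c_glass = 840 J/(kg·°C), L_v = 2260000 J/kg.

T_f ≈ 60.6 °C

Setting the total heat transfer to zero:
steam→water at 100 °C releases m L_v = 0.0424·2260000 = 95824; condensate cools 100→T: 0.0424·4180·(T − 100) = 177.23(T − 100); water warms: 1.19·4180·(T − 40.9) = 4974.2(T − 40.9); cup: 239.4(T − 40.9)
5390.8 T = 95824 + 17723 + 213236 = 326783
T ≈ 60.62 °C (< 100 °C, so full condensation is consistent).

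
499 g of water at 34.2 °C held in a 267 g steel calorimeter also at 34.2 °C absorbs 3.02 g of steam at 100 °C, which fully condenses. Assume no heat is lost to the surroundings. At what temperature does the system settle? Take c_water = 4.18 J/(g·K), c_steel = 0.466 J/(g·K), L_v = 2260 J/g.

T_f ≈ 37.6 °C

Conservation of energy gives ΣQ = 0:
condense steam: −3.02×2260 = −6825.2
  condensed water 100 °C→T: 12.62(T − 100)
  original water: 2085.8(T − 34.2)
  cup: 124.42(T − 34.2)
2222.9 T = 6825.2 + 1262.4 + 75590 = 83678
T ≈ 37.64 °C, under the boiling point, so the assumption holds.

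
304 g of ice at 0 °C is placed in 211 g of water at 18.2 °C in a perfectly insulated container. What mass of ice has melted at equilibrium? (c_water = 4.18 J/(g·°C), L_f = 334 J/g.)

m_melted ≈ 48.1 g

Water can give up m c ΔT = 211×4.18×18.2 = 16052 J before reaching 0 °C.
To melt every bit of ice: 304×334 = 101536 J.
Since 16052 < 101536 J, not all the ice melts; equilibrium is at 0 °C.
m_melted×334 = 16052  ⇒  m_melted ≈ 48.06 g.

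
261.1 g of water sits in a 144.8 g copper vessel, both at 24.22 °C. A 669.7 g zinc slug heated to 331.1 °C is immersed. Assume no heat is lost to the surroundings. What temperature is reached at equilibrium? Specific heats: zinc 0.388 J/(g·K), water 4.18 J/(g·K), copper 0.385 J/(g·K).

T_f ≈ 80.9 °C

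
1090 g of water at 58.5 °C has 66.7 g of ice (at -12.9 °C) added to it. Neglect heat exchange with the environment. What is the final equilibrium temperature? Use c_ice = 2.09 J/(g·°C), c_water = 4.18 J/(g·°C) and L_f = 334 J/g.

T_f ≈ 50.1 °C

Let T be the final temperature. ΣQ_i = 0:
ice -12.9→0 °C: 66.7·2.09·12.9 = 1798.3
  fusion: m_ice L_f = 66.7·334 = 22278
  meltwater 0→T: 66.7·4.18·T = 278.81 T
  water cools: 1090·4.18·(T − 58.5) = 4556.2(T − 58.5)
4835 T = 266538 − 24076 = 242462
T ≈ 50.15 °C — above 0 °C, consistent with complete melting.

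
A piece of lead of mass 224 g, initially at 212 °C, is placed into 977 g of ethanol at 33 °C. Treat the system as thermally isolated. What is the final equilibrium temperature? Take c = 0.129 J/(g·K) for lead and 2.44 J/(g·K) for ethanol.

T_f ≈ 35.1 °C

Let T be the final temperature. ΣQ_i = 0:
224·0.129·(T − 212) + 977·2.44·(T − 33) = 0
(28.9 + 2383.9) T = 28.9·212 + 2383.9·33
T = 84794/2412.8 ≈ 35.14 °C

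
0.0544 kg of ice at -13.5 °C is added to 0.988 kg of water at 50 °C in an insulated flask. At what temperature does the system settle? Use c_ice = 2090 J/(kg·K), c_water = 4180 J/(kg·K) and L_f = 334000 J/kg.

Energy balance with sensible and latent terms:
warm ice to 0 °C: 0.0544×2090×(0 − (-13.5)) = 1534.9
  latent heat to melt: 0.0544×334000 = 18170
  meltwater 0→T: 0.0544×4180×T = 227.39 T
  water: 4129.8(T − 50)
4357.2 T = 206492 − 19704 = 186788
T ≈ 42.87 °C. Since T > 0 °C, the all-ice-melts assumption holds.

T_f ≈ 42.9 °C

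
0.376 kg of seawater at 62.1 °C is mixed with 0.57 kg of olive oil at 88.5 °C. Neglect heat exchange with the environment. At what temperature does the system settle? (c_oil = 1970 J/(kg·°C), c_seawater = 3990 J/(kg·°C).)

T_f ≈ 73.4 °C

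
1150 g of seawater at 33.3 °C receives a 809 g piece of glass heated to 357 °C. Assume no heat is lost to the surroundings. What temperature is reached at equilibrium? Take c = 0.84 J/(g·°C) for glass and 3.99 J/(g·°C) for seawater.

Taking heat into each body as positive, Σ m c ΔT = 0:
809*0.84*(T − 357) + 1150*3.99*(T − 33.3) = 0
679.56(T − 357) + 4588.5(T − 33.3) = 0
5268.1 T = 395400
T = 395400/5268.1 ≈ 75.06 °C

T_f ≈ 75.1 °C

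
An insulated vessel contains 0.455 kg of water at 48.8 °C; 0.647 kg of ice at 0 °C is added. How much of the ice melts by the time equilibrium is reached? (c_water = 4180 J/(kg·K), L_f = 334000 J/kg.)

Water can give up m c ΔT = 0.455·4180·48.8 = 92813 J before reaching 0 °C.
To melt every bit of ice: 0.647·334000 = 216098 J.
Since 92813 < 216098 J, not all the ice melts; equilibrium is at 0 °C.
Mass melted = 92813/334000 ≈ 0.2779 kg.

m_melted ≈ 0.278 kg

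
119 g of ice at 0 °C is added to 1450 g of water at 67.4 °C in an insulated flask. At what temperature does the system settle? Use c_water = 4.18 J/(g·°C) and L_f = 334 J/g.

Setting the total heat transfer to zero:
melt ice: 119×334 = 39746; meltwater 0→T: 119×4.18×T = 497.42 T; water: 6061(T − 67.4)
6558.4 T = 408511 − 39746 = 368765
T ≈ 56.23 °C — above 0 °C, consistent with complete melting.

T_f ≈ 56.2 °C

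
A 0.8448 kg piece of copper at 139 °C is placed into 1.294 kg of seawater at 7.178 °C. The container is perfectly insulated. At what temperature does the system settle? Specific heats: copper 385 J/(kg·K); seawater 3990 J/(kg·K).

T_f ≈ 15.0 °C

Heat gained plus heat lost sum to zero:
0.8448*385*(T − 139) + 1.294*3990*(T − 7.178) = 0
325.25(T − 139) + 5163.1(T − 7.178) = 0
5488.3 T = 82270
T ≈ 14.99 °C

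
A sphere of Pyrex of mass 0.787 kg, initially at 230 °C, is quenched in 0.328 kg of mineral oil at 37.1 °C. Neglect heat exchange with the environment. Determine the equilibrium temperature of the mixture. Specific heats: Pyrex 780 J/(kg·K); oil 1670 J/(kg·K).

T_f ≈ 139.0 °C

Heat gained plus heat lost sum to zero:
0.787·780·(T − 230) + 0.328·1670·(T − 37.1) = 0
613.86(T − 230) + 547.76(T − 37.1) = 0
1161.6 T = 161510
T = 161510/1161.6 ≈ 139.04 °C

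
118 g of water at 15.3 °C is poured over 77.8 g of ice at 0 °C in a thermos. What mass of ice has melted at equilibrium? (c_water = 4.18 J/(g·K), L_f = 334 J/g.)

Water can give up m c ΔT = 118·4.18·15.3 = 7546.6 J before reaching 0 °C.
To melt every bit of ice: 77.8·334 = 25985 J.
That's not enough to melt it all — equilibrium is at 0 °C with ice remaining.
m_melted·334 = 7546.6  ⇒  m_melted ≈ 22.59 g.

m_melted ≈ 22.6 g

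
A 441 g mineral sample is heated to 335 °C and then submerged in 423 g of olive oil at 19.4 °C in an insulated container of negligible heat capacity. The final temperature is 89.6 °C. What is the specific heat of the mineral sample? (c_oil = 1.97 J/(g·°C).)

m_s c (T_s − T_f) = m_oil c_oil (T_f − T_0):
441·c·(335 − 89.6) = 423·1.97·(89.6 − 19.4)
108221 c = 58498  ⇒  c ≈ 0.5405 J/(g·°C)

c ≈ 0.541 J/(g·°C)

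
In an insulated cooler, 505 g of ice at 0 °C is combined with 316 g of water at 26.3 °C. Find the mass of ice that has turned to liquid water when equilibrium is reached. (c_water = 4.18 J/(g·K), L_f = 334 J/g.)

Water can give up m c ΔT = 316·4.18·26.3 = 34739 J before reaching 0 °C.
To melt every bit of ice: 505·334 = 168670 J.
Since 34739 < 168670 J, not all the ice melts; equilibrium is at 0 °C.
Mass melted = 34739/334 ≈ 104 g.

m_melted ≈ 104 g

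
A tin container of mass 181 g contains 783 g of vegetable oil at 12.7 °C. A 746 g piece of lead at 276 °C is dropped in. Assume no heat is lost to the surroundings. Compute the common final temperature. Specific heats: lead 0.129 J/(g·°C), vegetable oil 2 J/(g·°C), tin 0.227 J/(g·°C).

T_f ≈ 27.6 °C

T_f is the heat-capacity-weighted average of the initial temperatures:
T_f = (96.23×276 + 1566×12.7 + 41.09×12.7) / (96.23 + 1566 + 41.09)
    = 46971 / 1703.3 ≈ 27.58 °C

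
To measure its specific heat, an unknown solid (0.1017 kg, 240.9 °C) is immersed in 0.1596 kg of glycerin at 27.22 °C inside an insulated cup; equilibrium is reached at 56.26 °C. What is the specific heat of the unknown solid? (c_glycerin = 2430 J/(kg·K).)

c ≈ 600 J/(kg·K)

Heat gained plus heat lost sum to zero:
0.1017·c·(56.26 − 240.9) + 0.1596·2430·(56.26 − 27.22) = 0
-18.78 c = -11263
c = -11263/-18.78 ≈ 599.8 J/(kg·K)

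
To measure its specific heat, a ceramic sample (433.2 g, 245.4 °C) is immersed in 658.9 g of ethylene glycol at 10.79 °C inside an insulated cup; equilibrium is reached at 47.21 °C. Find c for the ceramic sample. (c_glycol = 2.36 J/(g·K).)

c ≈ 0.66 J/(g·K)

Conservation of energy gives ΣQ = 0:
433.2×c×(47.21 − 245.4) + 658.9×2.36×(47.21 − 10.79) = 0
-85856 c = -56633
c = -56633/-85856 ≈ 0.6596 J/(g·K)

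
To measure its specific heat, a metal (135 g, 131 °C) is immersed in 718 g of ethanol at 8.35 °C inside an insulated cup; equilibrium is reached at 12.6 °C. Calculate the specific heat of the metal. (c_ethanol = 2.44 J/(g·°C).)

m_s c (T_s − T_f) = m_ethanol c_ethanol (T_f − T_0):
135·c·(131 − 12.6) = 718·2.44·(12.6 − 8.35)
15984 c = 7445.7  ⇒  c ≈ 0.4658 J/(g·°C)

c ≈ 0.466 J/(g·°C)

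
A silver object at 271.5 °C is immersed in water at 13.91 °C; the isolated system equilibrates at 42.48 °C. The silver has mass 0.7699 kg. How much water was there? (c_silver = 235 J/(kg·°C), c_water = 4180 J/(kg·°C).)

m ≈ 0.347 kg

Setting the total heat transfer to zero:
0.7699×235×(42.48 − 271.5) + m×4180×(42.48 − 13.91) = 0
119423 m = 41436
m = 41436/119423 ≈ 0.347 kg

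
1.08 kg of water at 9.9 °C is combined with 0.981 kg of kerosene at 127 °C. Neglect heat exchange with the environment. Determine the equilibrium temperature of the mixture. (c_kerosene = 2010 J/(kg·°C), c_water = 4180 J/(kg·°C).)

T_f ≈ 45.5 °C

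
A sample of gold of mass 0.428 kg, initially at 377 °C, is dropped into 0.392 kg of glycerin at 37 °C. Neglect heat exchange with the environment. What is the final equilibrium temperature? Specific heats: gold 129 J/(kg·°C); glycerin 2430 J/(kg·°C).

T_f ≈ 55.6 °C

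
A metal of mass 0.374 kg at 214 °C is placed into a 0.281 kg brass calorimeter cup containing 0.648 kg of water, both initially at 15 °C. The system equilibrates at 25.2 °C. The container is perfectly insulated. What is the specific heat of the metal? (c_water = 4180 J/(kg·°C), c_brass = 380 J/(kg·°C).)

c ≈ 407 J/(kg·°C)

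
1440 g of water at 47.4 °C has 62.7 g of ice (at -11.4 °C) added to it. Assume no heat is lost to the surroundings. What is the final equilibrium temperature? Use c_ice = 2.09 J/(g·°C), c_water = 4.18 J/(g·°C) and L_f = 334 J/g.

T_f ≈ 41.9 °C

Conservation of energy gives ΣQ = 0:
warm ice to 0 °C: 62.7×2.09×(0 − (-11.4)) = 1493.9; melt ice: 62.7×334 = 20942; meltwater 0→T: 62.7×4.18×T = 262.09 T; water: 6019.2(T − 47.4)
6281.3 T = 285310 − 22436 = 262874
T ≈ 41.85 °C (positive, so assuming full melt was valid).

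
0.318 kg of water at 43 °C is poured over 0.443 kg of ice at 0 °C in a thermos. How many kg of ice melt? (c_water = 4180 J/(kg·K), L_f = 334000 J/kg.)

Cooling the water to 0 °C releases 0.318·4180·43 = 57157 J.
Fully melting the ice requires m_ice L_f = 0.443·334000 = 147962 J.
That's not enough to melt it all — equilibrium is at 0 °C with ice remaining.
m_melted·334000 = 57157  ⇒  m_melted ≈ 0.1711 kg.

m_melted ≈ 0.171 kg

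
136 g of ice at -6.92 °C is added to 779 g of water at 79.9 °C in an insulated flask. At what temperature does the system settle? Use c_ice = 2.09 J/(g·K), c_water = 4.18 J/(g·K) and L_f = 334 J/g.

Let T be the final temperature. ΣQ_i = 0:
warm ice to 0 °C: 136×2.09×(0 − (-6.92)) = 1966.9
  melt ice: 136×334 = 45424
  warm the meltwater: 568.48 T
  water: 3256.2(T − 79.9)
3824.7 T = 260172 − 47391 = 212781
T ≈ 55.63 °C — above 0 °C, consistent with complete melting.

T_f ≈ 55.6 °C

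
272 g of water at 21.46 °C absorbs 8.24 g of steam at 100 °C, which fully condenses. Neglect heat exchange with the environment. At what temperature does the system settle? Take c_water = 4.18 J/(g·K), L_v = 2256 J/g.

T_f ≈ 39.6 °C

Energy balance with sensible and latent terms:
latent heat released on condensation: 8.24·2256 = 18589
  condensate cools 100→T: 8.24·4.18·(T − 100) = 34.44(T − 100)
  original water: 1137(T − 21.46)
1171.4 T = 18589 + 3444.3 + 24399 = 46433
T ≈ 39.64 °C (< 100 °C, so full condensation is consistent).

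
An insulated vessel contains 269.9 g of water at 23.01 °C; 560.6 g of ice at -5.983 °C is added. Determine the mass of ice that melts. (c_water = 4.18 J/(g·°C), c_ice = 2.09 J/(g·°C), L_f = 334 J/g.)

m_melted ≈ 56.7 g

Heat available from the water dropping to 0 °C: 269.9×4.18×23.01 = 25959 J.
Warming the ice to 0 °C takes 560.6×2.09×5.983 = 7010 J, leaving 18949 J for melting.
To melt every bit of ice: 560.6×334 = 187240 J.
18949 J < 187240 J, so only part of the ice melts and the system sits at 0 °C.
Mass melted = 18949/334 ≈ 56.73 g.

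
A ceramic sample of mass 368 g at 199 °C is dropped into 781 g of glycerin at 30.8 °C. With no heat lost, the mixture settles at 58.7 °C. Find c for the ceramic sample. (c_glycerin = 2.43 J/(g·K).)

c ≈ 1.03 J/(g·K)

Energy conservation, ΣQ = 0:
368×c×(58.7 − 199) + 781×2.43×(58.7 − 30.8) = 0
-51630 c = -52949
c = -52949/-51630 ≈ 1.026 J/(g·K)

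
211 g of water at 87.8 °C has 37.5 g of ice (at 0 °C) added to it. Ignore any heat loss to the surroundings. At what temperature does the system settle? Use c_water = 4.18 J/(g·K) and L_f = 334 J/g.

T_f ≈ 62.5 °C

Sum of m c ΔT and latent-heat terms is zero:
melt ice: 37.5×334 = 12525
  meltwater 0→T: 37.5×4.18×T = 156.75 T
  water: 881.98(T − 87.8)
1038.7 T = 77438 − 12525 = 64913
T ≈ 62.49 °C. Since T > 0 °C, the all-ice-melts assumption holds.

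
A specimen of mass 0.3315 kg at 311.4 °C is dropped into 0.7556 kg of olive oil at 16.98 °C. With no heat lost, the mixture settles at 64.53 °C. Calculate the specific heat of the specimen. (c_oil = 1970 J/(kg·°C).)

c ≈ 865 J/(kg·°C)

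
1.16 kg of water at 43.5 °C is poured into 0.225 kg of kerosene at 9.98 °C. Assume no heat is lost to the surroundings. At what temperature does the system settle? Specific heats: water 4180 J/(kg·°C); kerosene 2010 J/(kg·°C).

Heat lost by the water equals heat gained by the kerosene:
1.16×4180×(43.5 − T) = 0.225×2010×(T − 9.98)
4848.8(43.5 − T) = 452.25(T − 9.98)
5301 T = 215436  ⇒  T ≈ 40.64 °C

T_f ≈ 40.6 °C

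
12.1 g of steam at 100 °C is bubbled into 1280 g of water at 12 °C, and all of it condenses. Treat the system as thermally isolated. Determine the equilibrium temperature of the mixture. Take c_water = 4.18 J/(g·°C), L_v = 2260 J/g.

T_f ≈ 17.9 °C

Conservation of energy gives ΣQ = 0:
latent heat released on condensation: 12.1·2260 = 27346
  condensed water 100 °C→T: 50.58(T − 100)
  water warms: 1280·4.18·(T − 12) = 5350.4(T − 12)
5401 T = 27346 + 5057.8 + 64205 = 96609
T ≈ 17.89 °C, under the boiling point, so the assumption holds.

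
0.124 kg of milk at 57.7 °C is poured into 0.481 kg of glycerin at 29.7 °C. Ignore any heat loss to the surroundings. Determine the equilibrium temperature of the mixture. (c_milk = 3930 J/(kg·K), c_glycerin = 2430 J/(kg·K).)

Heat lost by the milk equals heat gained by the glycerin:
0.124·3930·(57.7 − T) = 0.481·2430·(T − 29.7)
487.32(57.7 − T) = 1168.8(T − 29.7)
1656.1 T = 62833  ⇒  T ≈ 37.94 °C

T_f ≈ 37.9 °C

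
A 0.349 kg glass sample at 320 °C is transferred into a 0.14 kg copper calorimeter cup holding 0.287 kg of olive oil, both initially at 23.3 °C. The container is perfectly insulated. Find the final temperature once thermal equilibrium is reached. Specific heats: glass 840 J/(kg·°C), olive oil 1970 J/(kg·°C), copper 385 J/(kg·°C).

T_f ≈ 118.6 °C

T_f = Σ m_i c_i T_i / Σ m_i c_i:
T_f = (293.16·320 + 565.39·23.3 + 53.9·23.3) / (293.16 + 565.39 + 53.9)
    = 108241 / 912.45 ≈ 118.63 °C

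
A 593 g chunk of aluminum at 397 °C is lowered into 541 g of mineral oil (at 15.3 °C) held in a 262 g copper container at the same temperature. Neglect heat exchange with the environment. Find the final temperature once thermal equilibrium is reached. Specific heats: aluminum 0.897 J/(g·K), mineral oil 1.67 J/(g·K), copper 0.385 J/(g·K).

T_f ≈ 147.5 °C

T_f is the heat-capacity-weighted average of the initial temperatures:
T_f = (531.92×397 + 903.47×15.3 + 100.87×15.3) / (531.92 + 903.47 + 100.87)
    = 226539 / 1536.3 ≈ 147.46 °C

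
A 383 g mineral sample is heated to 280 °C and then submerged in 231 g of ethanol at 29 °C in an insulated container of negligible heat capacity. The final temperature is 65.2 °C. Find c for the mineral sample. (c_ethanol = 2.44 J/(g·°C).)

Heat gained plus heat lost sum to zero:
383×c×(65.2 − 280) + 231×2.44×(65.2 − 29) = 0
-82268 c = -20404
c = -20404/-82268 ≈ 0.248 J/(g·°C)

c ≈ 0.248 J/(g·°C)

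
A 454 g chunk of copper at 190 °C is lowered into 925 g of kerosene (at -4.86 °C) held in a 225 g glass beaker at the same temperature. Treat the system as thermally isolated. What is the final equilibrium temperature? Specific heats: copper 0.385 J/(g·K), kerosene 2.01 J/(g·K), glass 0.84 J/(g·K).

Let T be the final temperature. ΣQ_i = 0:
454×0.385×(T − 190) + 925×2.01×(T − (-4.86)) + 225×0.84×(T − (-4.86)) = 0
174.79(T − 190) + 1859.2(T − (-4.86)) + 189(T − (-4.86)) = 0
(174.79 + 1859.2 + 189) T = 174.79×190 + 1859.2×(-4.86) + 189×(-4.86)
T = 23256/2223 ≈ 10.46 °C

T_f ≈ 10.5 °C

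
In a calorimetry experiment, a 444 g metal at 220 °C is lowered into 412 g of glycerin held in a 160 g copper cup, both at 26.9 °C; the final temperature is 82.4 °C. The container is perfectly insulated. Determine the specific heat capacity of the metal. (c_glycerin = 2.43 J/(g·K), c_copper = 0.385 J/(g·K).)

c ≈ 0.965 J/(g·K)

Taking heat into each body as positive, Σ m c ΔT = 0:
444×c×(82.4 − 220) + 412×2.43×(82.4 − 26.9) + 160×0.385×(82.4 − 26.9) = 0
-61094 c = -58983
c = -58983/-61094 ≈ 0.9654 J/(g·K)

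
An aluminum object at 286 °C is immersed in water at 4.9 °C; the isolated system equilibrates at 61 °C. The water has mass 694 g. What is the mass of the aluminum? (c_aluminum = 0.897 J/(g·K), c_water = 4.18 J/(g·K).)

Heat gained plus heat lost sum to zero:
m·0.897·(61 − 286) + 694·4.18·(61 − 4.9) = 0
-201.83 m = -162742
m = -162742/-201.83 ≈ 806.4 g

m ≈ 806 g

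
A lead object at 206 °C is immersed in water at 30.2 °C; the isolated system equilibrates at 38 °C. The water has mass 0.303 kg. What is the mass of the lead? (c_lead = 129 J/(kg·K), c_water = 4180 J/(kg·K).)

Net heat exchanged in the isolated system is zero:
m·129·(38 − 206) + 0.303·4180·(38 − 30.2) = 0
-21672 m = -9879
m = -9879/-21672 ≈ 0.4558 kg

m ≈ 0.456 kg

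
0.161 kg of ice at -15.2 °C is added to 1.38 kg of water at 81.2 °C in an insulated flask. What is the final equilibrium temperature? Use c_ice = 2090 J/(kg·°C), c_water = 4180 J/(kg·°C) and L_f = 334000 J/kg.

Energy balance with sensible and latent terms:
warm ice to 0 °C: 0.161×2090×(0 − (-15.2)) = 5114.6; fusion: m_ice L_f = 0.161×334000 = 53774; warm the meltwater: 672.98 T; water: 5768.4(T − 81.2)
6441.4 T = 468394 − 58889 = 409505
T ≈ 63.57 °C (positive, so assuming full melt was valid).

T_f ≈ 63.6 °C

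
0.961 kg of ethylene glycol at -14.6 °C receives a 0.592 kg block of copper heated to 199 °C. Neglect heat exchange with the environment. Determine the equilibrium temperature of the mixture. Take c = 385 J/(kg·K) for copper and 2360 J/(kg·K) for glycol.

T_f ≈ 4.9 °C

Heat gained plus heat lost sum to zero:
0.592·385·(T − 199) + 0.961·2360·(T − (-14.6)) = 0
227.92(T − 199) + 2268(T − (-14.6)) = 0
2495.9 T = 12244
T = 12244 / 2495.9 = 4.91 °C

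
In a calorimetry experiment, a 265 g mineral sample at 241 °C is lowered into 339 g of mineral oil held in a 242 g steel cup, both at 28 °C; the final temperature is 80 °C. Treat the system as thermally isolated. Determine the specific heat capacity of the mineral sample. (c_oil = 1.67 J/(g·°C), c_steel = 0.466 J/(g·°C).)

c ≈ 0.827 J/(g·°C)

Net heat exchanged in the isolated system is zero:
265×c×(80 − 241) + 339×1.67×(80 − 28) + 242×0.466×(80 − 28) = 0
-42665 c = -35303
c = -35303/-42665 ≈ 0.8274 J/(g·°C)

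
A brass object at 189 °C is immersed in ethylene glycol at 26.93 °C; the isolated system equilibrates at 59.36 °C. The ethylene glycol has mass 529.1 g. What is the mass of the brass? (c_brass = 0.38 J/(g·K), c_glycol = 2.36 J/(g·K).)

Conservation of energy gives ΣQ = 0:
m·0.38·(59.36 − 189) + 529.1·2.36·(59.36 − 26.93) = 0
-49.26 m = -40495
m = -40495/-49.26 ≈ 822 g

m ≈ 822 g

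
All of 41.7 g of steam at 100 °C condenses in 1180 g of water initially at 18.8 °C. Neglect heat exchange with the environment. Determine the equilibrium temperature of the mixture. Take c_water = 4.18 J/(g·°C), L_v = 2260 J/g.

T_f ≈ 40.0 °C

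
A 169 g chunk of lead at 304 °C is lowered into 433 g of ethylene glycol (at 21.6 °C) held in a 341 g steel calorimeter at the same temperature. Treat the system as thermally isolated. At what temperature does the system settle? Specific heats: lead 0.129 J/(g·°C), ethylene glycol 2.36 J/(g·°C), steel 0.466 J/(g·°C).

Energy conservation, ΣQ = 0:
169×0.129×(T − 304) + 433×2.36×(T − 21.6) + 341×0.466×(T − 21.6) = 0
1202.6 T = 32132
T = 32132 / 1202.6 = 26.7 °C

T_f ≈ 26.7 °C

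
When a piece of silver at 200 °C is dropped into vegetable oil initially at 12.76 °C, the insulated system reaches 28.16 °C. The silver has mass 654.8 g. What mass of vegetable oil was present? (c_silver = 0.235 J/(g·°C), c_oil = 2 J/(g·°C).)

m ≈ 859 g

Net heat exchanged in the isolated system is zero:
654.8·0.235·(28.16 − 200) + m·2·(28.16 − 12.76) = 0
30.8 m = 26442
m = 26442/30.8 ≈ 858.5 g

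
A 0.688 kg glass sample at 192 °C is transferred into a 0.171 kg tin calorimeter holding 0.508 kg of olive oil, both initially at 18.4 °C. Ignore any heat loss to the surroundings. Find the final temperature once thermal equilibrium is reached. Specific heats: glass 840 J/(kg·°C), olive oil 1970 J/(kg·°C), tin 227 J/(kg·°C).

T_f ≈ 80.4 °C

Conservation of energy gives ΣQ = 0:
0.688·840·(T − 192) + 0.508·1970·(T − 18.4) + 0.171·227·(T − 18.4) = 0
577.92(T − 192) + 1000.8(T − 18.4) + 38.82(T − 18.4) = 0
(577.92 + 1000.8 + 38.82) T = 577.92·192 + 1000.8·18.4 + 38.82·18.4
T ≈ 80.43 °C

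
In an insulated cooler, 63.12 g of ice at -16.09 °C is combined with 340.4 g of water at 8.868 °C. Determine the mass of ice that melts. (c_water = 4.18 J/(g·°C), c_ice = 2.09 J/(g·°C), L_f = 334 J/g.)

m_melted ≈ 31.4 g

Water can give up m c ΔT = 340.4·4.18·8.868 = 12618 J before reaching 0 °C.
Warming the ice to 0 °C takes 63.12·2.09·16.09 = 2122.6 J, leaving 10495 J for melting.
To melt every bit of ice: 63.12·334 = 21082 J.
10495 J < 21082 J, so only part of the ice melts and the system sits at 0 °C.
m_melt = 10495 / L_f = 31.42 g.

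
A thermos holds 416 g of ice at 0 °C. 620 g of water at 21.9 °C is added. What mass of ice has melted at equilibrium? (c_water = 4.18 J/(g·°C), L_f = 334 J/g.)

Cooling the water to 0 °C releases 620·4.18·21.9 = 56756 J.
Fully melting the ice requires m_ice L_f = 416·334 = 138944 J.
Since 56756 < 138944 J, not all the ice melts; equilibrium is at 0 °C.
Mass melted = 56756/334 ≈ 169.9 g.

m_melted ≈ 170 g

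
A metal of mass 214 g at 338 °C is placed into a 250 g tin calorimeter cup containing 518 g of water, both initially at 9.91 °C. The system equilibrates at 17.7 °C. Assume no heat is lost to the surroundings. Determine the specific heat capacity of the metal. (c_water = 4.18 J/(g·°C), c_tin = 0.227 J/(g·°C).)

Taking heat into each body as positive, Σ m c ΔT = 0:
214·c·(17.7 − 338) + 518·4.18·(17.7 − 9.91) + 250·0.227·(17.7 − 9.91) = 0
-68544 c = -17309
c = -17309/-68544 ≈ 0.2525 J/(g·°C)

c ≈ 0.253 J/(g·°C)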